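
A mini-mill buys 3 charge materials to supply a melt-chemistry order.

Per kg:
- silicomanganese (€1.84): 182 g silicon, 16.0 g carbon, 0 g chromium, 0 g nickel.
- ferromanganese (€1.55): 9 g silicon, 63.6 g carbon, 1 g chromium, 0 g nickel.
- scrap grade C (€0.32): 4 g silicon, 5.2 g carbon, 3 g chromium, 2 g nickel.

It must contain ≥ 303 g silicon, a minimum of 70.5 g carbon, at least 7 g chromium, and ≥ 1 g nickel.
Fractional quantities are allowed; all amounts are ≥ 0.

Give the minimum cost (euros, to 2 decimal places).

€4.44

Let x1 = kg of silicomanganese, x2 = kg of ferromanganese, x3 = kg of scrap grade C.
Minimize 1.84x1 + 1.55x2 + 0.32x3 subject to:
  182x1 + 9x2 + 4x3 ≥ 303   (silicon)
  16x1 + 63.6x2 + 5.2x3 ≥ 70.5   (carbon)
  1x2 + 3x3 ≥ 7   (chromium)
  2x3 ≥ 1   (nickel)
  x1, x2, x3 ≥ 0.
The optimal mix uses every input. There the silicon, carbon, chromium constraints are tight.
Optimal quantities: silicomanganese = 1.591 kg, ferromanganese = 0.5319 kg, scrap grade C = 2.156 kg.
Hence cost = 1.84·1.591 + 1.55·0.5319 + 0.32·2.156 = €4.4418.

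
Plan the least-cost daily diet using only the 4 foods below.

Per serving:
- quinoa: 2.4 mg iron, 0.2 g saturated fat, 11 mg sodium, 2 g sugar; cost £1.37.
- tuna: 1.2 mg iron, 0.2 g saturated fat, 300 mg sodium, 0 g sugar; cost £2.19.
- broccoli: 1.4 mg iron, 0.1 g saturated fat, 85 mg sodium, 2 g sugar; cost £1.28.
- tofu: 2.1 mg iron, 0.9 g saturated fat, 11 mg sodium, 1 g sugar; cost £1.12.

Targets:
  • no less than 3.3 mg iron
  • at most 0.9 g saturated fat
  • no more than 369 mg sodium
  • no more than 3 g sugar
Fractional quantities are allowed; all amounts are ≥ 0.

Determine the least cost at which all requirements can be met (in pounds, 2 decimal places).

Let x1 = servings of quinoa, x2 = servings of tuna, x3 = servings of broccoli, x4 = servings of tofu.
Minimize 1.37x1 + 2.19x2 + 1.28x3 + 1.12x4 s.t.:
  2.4x1 + 1.2x2 + 1.4x3 + 2.1x4 ≥ 3.3   (iron)
  0.2x1 + 0.2x2 + 0.1x3 + 0.9x4 ≤ 0.9   (saturated fat)
  11x1 + 300x2 + 85x3 + 11x4 ≤ 369   (sodium)
  2x1 + 2x3 + 1x4 ≤ 3   (sugar)
  x1, x2, x3, x4 ≥ 0.
The optimal basis is {quinoa, tofu}; tuna, broccoli drop out. There the iron and saturated fat constraints are tight.
That vertex is x1 = 0.6207, x4 = 0.8621.
Cost = 1.37·0.6207 + 1.12·0.8621 = 1.8159.

£1.82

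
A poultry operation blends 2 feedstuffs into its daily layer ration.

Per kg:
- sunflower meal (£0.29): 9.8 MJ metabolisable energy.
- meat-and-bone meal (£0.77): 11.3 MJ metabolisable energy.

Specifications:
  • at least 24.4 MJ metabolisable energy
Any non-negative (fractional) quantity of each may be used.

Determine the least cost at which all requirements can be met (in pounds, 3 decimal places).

Let x1 = kg of sunflower meal, x2 = kg of meat-and-bone meal.
min 0.29x1 + 0.77x2 subject to:
  9.8x1 + 11.3x2 ≥ 24.4   (metabolisable energy)
  x1, x2 ≥ 0.
At the optimum only sunflower meal is positive (meat-and-bone meal = 0). Binding constraint: metabolisable energy.
So sunflower meal = 2.49 kg.
Objective = 0.29·2.49 = 0.72210.

£0.722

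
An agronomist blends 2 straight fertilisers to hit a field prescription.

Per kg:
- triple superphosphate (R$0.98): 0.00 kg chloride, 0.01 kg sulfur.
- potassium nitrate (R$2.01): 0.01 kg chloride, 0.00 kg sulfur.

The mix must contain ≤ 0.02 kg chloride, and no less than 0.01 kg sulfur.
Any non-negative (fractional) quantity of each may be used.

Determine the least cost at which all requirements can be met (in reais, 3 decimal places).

Let x1 = kg of triple superphosphate, x2 = kg of potassium nitrate.
Minimise 0.98x1 + 2.01x2 with:
  0.01x2 ≤ 0.02   (chloride)
  0.01x1 ≥ 0.01   (sulfur)
  x1, x2 ≥ 0.
The optimal basis is {triple superphosphate}; potassium nitrate drops out. Binding constraint: sulfur.
So triple superphosphate = 1 kg.
Hence cost = 0.98·1 = R$0.98000.

R$0.980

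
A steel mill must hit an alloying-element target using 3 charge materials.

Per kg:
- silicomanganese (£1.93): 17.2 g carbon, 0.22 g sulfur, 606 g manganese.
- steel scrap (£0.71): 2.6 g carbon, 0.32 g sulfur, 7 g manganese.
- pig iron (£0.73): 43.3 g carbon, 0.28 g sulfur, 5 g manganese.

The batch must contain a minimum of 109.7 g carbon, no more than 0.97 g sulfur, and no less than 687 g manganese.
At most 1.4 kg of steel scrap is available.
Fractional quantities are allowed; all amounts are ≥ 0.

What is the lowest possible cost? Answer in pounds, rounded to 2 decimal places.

Treat it as an LP. Let x1 = kg of silicomanganese, x2 = kg of steel scrap, x3 = kg of pig iron.
Minimize 1.93x1 + 0.71x2 + 0.73x3 subject to:
  17.2x1 + 2.6x2 + 43.3x3 ≥ 109.7   (carbon)
  0.22x1 + 0.32x2 + 0.28x3 ≤ 0.97   (sulfur)
  606x1 + 7x2 + 5x3 ≥ 687   (manganese)
  x2 ≤ 1.4
  x1, x2, x3 ≥ 0.
The cheapest feasible vertex uses only silicomanganese, pig iron; steel scrap is not used. The carbon and manganese requirements are met with equality.
That vertex is x1 = 1.116, x3 = 2.09.
Objective = 1.93·1.116 + 0.73·2.09 = 3.6796.

£3.68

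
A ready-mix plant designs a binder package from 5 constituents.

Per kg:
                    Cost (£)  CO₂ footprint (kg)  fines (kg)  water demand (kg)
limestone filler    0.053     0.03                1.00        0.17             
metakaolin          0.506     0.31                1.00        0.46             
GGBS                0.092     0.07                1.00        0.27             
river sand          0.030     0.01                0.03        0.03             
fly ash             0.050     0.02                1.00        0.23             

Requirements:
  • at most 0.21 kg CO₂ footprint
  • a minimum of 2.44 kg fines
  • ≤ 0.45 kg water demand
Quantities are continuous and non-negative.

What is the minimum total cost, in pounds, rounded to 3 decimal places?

£0.128

Set it up as a linear program. Let x1 = kg of limestone filler, x2 = kg of metakaolin, x3 = kg of GGBS, x4 = kg of river sand, x5 = kg of fly ash.
Minimize 0.053x1 + 0.506x2 + 0.092x3 + 0.03x4 + 0.05x5 s.t.:
  0.03x1 + 0.31x2 + 0.07x3 + 0.01x4 + 0.02x5 ≤ 0.21   (CO₂ footprint)
  1x1 + 1x2 + 1x3 + 0.03x4 + 1x5 ≥ 2.44   (fines)
  0.17x1 + 0.46x2 + 0.27x3 + 0.03x4 + 0.23x5 ≤ 0.45   (water demand)
  x1, x2, x3, x4, x5 ≥ 0.
The minimum-cost mix takes nothing from metakaolin, GGBS, river sand — only limestone filler, fly ash. There the fines and water demand constraints are tight.
Optimal quantities: limestone filler = 1.853 kg, fly ash = 0.5867 kg.
Objective = 0.053·1.853 + 0.05·0.5867 = 0.12754.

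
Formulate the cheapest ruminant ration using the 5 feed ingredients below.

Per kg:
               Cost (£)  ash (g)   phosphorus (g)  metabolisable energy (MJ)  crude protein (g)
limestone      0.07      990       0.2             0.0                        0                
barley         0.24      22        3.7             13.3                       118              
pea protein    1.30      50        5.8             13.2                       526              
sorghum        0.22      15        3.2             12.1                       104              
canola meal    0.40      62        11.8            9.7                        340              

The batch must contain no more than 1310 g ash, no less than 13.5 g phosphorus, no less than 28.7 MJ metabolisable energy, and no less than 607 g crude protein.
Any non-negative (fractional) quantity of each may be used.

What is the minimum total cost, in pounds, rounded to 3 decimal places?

Treat it as an LP. Let x1 = kg of limestone, x2 = kg of barley, x3 = kg of pea protein, x4 = kg of sorghum, x5 = kg of canola meal.
min 0.07x1 + 0.24x2 + 1.3x3 + 0.22x4 + 0.4x5 with:
  990x1 + 22x2 + 50x3 + 15x4 + 62x5 ≤ 1310   (ash)
  0.2x1 + 3.7x2 + 5.8x3 + 3.2x4 + 11.8x5 ≥ 13.5   (phosphorus)
  13.3x2 + 13.2x3 + 12.1x4 + 9.7x5 ≥ 28.7   (metabolisable energy)
  118x2 + 526x3 + 104x4 + 340x5 ≥ 607   (crude protein)
  x1, x2, x3, x4, x5 ≥ 0.
The cheapest feasible vertex uses only barley, canola meal; limestone, pea protein, sorghum are not used. There the metabolisable energy and crude protein constraints are tight.
That vertex is x2 = 1.146, x5 = 1.388.
Cost = 0.24·1.146 + 0.4·1.388 = 0.83024.

£0.830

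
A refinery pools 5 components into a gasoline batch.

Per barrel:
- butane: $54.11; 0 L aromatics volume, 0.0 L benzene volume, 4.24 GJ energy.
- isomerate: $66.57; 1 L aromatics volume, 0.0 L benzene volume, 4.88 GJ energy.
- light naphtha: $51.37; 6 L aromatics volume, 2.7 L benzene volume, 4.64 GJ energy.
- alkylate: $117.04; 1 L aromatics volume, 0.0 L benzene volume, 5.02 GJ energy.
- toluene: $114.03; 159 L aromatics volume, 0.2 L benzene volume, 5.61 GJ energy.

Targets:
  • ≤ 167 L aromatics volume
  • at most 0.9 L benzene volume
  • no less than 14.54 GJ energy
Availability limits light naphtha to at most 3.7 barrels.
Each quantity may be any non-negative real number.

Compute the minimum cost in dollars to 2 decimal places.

Let x1 = barrels of butane, x2 = barrels of isomerate, x3 = barrels of light naphtha, x4 = barrels of alkylate, x5 = barrels of toluene.
min 54.11x1 + 66.57x2 + 51.37x3 + 117.04x4 + 114.03x5 with:
  1x2 + 6x3 + 1x4 + 159x5 ≤ 167   (aromatics volume)
  2.7x3 + 0.2x5 ≤ 0.9   (benzene volume)
  4.24x1 + 4.88x2 + 4.64x3 + 5.02x4 + 5.61x5 ≥ 14.54   (energy)
  x3 ≤ 3.7
  x1, x2, x3, x4, x5 ≥ 0.
The cheapest feasible vertex uses only butane, light naphtha; isomerate, alkylate, toluene are not used. The benzene volume and energy requirements are met with equality.
Optimal quantities: butane = 3.0645 barrels, light naphtha = 0.33333 barrels.
Hence cost = 54.11·3.0645 + 51.37·0.33333 = $182.9433.

$182.94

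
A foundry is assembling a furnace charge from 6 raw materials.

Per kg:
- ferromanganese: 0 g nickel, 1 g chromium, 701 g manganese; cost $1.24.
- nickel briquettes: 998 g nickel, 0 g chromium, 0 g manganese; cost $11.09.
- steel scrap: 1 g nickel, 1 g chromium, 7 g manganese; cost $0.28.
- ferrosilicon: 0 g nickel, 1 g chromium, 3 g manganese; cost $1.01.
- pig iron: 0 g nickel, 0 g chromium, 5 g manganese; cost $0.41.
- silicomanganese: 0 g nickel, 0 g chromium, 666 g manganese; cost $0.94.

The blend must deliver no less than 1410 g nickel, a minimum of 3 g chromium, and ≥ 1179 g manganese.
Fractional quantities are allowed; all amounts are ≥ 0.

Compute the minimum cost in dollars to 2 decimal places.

Let x1 = kg of ferromanganese, x2 = kg of nickel briquettes, x3 = kg of steel scrap, x4 = kg of ferrosilicon, x5 = kg of pig iron, x6 = kg of silicomanganese.
min 1.24x1 + 11.09x2 + 0.28x3 + 1.01x4 + 0.41x5 + 0.94x6 with:
  998x2 + 1x3 ≥ 1410   (nickel)
  1x1 + 1x3 + 1x4 ≥ 3   (chromium)
  701x1 + 7x3 + 3x4 + 5x5 + 666x6 ≥ 1179   (manganese)
  x1, x2, x3, x4, x5, x6 ≥ 0.
The cheapest feasible vertex uses only ferromanganese, nickel briquettes, steel scrap; ferrosilicon, pig iron, silicomanganese are not used. The nickel, chromium, manganese requirements are met with equality.
So ferromanganese = 1.6686 kg, nickel briquettes = 1.4115 kg, steel scrap = 1.3314 kg.
Total cost: 1.24·1.6686 + 11.09·1.4115 + 0.28·1.3314 = 18.0954.

$18.10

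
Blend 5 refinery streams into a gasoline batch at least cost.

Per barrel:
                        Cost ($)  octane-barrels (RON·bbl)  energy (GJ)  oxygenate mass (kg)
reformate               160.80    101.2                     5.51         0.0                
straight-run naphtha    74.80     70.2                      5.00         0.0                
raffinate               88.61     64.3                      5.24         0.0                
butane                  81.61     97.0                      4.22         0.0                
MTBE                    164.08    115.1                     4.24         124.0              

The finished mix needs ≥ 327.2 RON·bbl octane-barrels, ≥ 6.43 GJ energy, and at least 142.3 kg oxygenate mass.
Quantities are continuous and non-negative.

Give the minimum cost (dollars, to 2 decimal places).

$352.45

Let x1 = barrels of reformate, x2 = barrels of straight-run naphtha, x3 = barrels of raffinate, x4 = barrels of butane, x5 = barrels of MTBE.
Minimize 160.8x1 + 74.8x2 + 88.61x3 + 81.61x4 + 164.08x5 with:
  101.2x1 + 70.2x2 + 64.3x3 + 97x4 + 115.1x5 ≥ 327.2   (octane-barrels)
  5.51x1 + 5x2 + 5.24x3 + 4.22x4 + 4.24x5 ≥ 6.43   (energy)
  124x5 ≥ 142.3   (oxygenate mass)
  x1, x2, x3, x4, x5 ≥ 0.
The optimal basis is {butane, MTBE}; reformate, straight-run naphtha, raffinate drop out. Binding constraints: octane-barrels and oxygenate mass.
Optimal quantities: butane = 2.01148 barrels, MTBE = 1.14758 barrels.
Objective = 81.61·2.01148 + 164.08·1.14758 = 352.4518.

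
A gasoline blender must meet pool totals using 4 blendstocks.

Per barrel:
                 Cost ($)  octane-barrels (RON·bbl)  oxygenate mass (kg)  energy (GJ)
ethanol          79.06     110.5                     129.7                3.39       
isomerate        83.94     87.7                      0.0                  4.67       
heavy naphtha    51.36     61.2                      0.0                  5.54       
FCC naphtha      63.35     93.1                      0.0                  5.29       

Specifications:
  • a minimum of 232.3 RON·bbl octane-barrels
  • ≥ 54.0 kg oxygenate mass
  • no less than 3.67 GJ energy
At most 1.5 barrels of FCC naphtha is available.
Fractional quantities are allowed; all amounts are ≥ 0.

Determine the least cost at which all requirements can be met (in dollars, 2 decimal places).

$161.31

Treat it as an LP. Let x1 = barrels of ethanol, x2 = barrels of isomerate, x3 = barrels of heavy naphtha, x4 = barrels of FCC naphtha.
min 79.06x1 + 83.94x2 + 51.36x3 + 63.35x4 s.t.:
  110.5x1 + 87.7x2 + 61.2x3 + 93.1x4 ≥ 232.3   (octane-barrels)
  129.7x1 ≥ 54   (oxygenate mass)
  3.39x1 + 4.67x2 + 5.54x3 + 5.29x4 ≥ 3.67   (energy)
  x4 ≤ 1.5
  x1, x2, x3, x4 ≥ 0.
The minimum-cost mix takes nothing from isomerate, heavy naphtha — only ethanol, FCC naphtha. There the octane-barrels and the FCC naphtha cap constraints are tight.
Optimal quantities: ethanol = 0.83846 barrels, FCC naphtha = 1.5 barrels.
Cost = 79.06·0.83846 + 63.35·1.5 = 161.3136.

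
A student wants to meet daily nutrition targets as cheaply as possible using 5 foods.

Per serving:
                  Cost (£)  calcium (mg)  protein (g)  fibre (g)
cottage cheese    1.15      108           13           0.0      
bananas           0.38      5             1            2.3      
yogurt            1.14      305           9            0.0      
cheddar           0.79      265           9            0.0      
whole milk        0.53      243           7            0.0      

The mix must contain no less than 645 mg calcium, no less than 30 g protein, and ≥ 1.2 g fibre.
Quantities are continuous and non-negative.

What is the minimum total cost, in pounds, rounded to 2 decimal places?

Let x1 = servings of cottage cheese, x2 = servings of bananas, x3 = servings of yogurt, x4 = servings of cheddar, x5 = servings of whole milk.
Minimize 1.15x1 + 0.38x2 + 1.14x3 + 0.79x4 + 0.53x5 subject to:
  108x1 + 5x2 + 305x3 + 265x4 + 243x5 ≥ 645   (calcium)
  13x1 + 1x2 + 9x3 + 9x4 + 7x5 ≥ 30   (protein)
  2.3x2 ≥ 1.2   (fibre)
  x1, x2, x3, x4, x5 ≥ 0.
The optimal basis is {bananas, whole milk}; cottage cheese, yogurt, cheddar drop out. Binding constraints: protein and fibre.
So bananas = 0.5217 servings, whole milk = 4.211 servings.
Hence cost = 0.38·0.5217 + 0.53·4.211 = £2.4301.

£2.43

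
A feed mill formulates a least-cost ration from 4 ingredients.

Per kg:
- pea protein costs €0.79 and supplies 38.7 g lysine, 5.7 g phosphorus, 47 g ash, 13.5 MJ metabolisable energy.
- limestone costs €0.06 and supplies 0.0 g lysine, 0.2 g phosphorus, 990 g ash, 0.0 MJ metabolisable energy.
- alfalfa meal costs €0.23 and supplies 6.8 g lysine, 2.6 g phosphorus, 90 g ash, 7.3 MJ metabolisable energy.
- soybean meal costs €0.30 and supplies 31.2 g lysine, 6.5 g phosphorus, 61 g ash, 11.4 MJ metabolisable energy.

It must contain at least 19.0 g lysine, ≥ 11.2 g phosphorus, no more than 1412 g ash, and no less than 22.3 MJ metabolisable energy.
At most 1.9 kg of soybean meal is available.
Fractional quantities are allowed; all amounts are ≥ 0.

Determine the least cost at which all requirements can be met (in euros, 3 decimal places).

€0.590

Let x1 = kg of pea protein, x2 = kg of limestone, x3 = kg of alfalfa meal, x4 = kg of soybean meal.
min 0.79x1 + 0.06x2 + 0.23x3 + 0.3x4 s.t.:
  38.7x1 + 6.8x3 + 31.2x4 ≥ 19   (lysine)
  5.7x1 + 0.2x2 + 2.6x3 + 6.5x4 ≥ 11.2   (phosphorus)
  47x1 + 990x2 + 90x3 + 61x4 ≤ 1412   (ash)
  13.5x1 + 7.3x3 + 11.4x4 ≥ 22.3   (metabolisable energy)
  x4 ≤ 1.9
  x1, x2, x3, x4 ≥ 0.
The cheapest feasible vertex uses only alfalfa meal, soybean meal; pea protein, limestone are not used. Binding constraints: metabolisable energy and the soybean meal cap.
Solving gives x3 = 0.08767, x4 = 1.9.
Total cost: 0.23·0.08767 + 0.3·1.9 = 0.59016.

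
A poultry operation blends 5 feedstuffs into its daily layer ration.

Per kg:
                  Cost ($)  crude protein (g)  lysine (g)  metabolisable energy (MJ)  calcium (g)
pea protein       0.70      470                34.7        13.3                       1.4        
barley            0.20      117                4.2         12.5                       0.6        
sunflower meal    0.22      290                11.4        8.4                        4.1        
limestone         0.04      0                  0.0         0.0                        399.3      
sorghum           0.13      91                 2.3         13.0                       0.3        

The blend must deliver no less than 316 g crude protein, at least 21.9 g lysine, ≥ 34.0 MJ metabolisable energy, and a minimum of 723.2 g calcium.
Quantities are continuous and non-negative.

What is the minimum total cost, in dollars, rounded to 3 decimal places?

Let x1 = kg of pea protein, x2 = kg of barley, x3 = kg of sunflower meal, x4 = kg of limestone, x5 = kg of sorghum.
min 0.7x1 + 0.2x2 + 0.22x3 + 0.04x4 + 0.13x5 with:
  470x1 + 117x2 + 290x3 + 91x5 ≥ 316   (crude protein)
  34.7x1 + 4.2x2 + 11.4x3 + 2.3x5 ≥ 21.9   (lysine)
  13.3x1 + 12.5x2 + 8.4x3 + 13x5 ≥ 34   (metabolisable energy)
  1.4x1 + 0.6x2 + 4.1x3 + 399.3x4 + 0.3x5 ≥ 723.2   (calcium)
  x1, x2, x3, x4, x5 ≥ 0.
At the optimum only sunflower meal, limestone, sorghum are positive (pea protein, barley = 0). There the lysine, metabolisable energy, calcium constraints are tight.
So sunflower meal = 1.602 kg, limestone = 1.794 kg, sorghum = 1.58 kg.
Objective = 0.22·1.602 + 0.04·1.794 + 0.13·1.58 = 0.62960.

$0.630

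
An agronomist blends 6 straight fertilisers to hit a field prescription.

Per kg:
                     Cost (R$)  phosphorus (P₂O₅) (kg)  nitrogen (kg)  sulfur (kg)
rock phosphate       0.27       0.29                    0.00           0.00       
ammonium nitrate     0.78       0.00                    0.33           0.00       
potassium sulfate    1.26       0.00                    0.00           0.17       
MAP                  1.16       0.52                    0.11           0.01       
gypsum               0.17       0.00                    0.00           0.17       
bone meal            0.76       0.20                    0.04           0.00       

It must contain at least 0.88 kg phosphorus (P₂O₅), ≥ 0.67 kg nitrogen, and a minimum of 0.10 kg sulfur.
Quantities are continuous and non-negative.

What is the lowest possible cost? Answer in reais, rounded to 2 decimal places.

R$2.50

Set it up as a linear program. Let x1 = kg of rock phosphate, x2 = kg of ammonium nitrate, x3 = kg of potassium sulfate, x4 = kg of MAP, x5 = kg of gypsum, x6 = kg of bone meal.
Minimise 0.27x1 + 0.78x2 + 1.26x3 + 1.16x4 + 0.17x5 + 0.76x6 subject to:
  0.29x1 + 0.52x4 + 0.2x6 ≥ 0.88   (phosphorus (P₂O₅))
  0.33x2 + 0.11x4 + 0.04x6 ≥ 0.67   (nitrogen)
  0.17x3 + 0.01x4 + 0.17x5 ≥ 0.1   (sulfur)
  x1, x2, x3, x4, x5, x6 ≥ 0.
The optimal basis is {rock phosphate, ammonium nitrate, gypsum}; potassium sulfate, MAP, bone meal drop out. There the phosphorus (P₂O₅), nitrogen, sulfur constraints are tight.
Solving gives x1 = 3.034, x2 = 2.03, x5 = 0.5882.
Objective = 0.27·3.034 + 0.78·2.03 + 0.17·0.5882 = 2.5026.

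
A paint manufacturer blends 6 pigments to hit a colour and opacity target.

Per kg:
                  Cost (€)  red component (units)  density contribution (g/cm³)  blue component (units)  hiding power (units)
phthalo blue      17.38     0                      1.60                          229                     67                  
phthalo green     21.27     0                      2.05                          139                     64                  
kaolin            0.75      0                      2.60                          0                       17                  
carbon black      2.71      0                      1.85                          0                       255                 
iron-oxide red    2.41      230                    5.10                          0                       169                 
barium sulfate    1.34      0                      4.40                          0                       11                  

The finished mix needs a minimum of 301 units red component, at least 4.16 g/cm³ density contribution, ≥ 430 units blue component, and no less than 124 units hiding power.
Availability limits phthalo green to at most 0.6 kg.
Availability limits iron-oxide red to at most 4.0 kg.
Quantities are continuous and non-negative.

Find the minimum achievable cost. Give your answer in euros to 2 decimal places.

€35.79

Treat it as an LP. Let x1 = kg of phthalo blue, x2 = kg of phthalo green, x3 = kg of kaolin, x4 = kg of carbon black, x5 = kg of iron-oxide red, x6 = kg of barium sulfate.
min 17.38x1 + 21.27x2 + 0.75x3 + 2.71x4 + 2.41x5 + 1.34x6 s.t.:
  230x5 ≥ 301   (red component)
  1.6x1 + 2.05x2 + 2.6x3 + 1.85x4 + 5.1x5 + 4.4x6 ≥ 4.16   (density contribution)
  229x1 + 139x2 ≥ 430   (blue component)
  67x1 + 64x2 + 17x3 + 255x4 + 169x5 + 11x6 ≥ 124   (hiding power)
  x2 ≤ 0.6
  x5 ≤ 4
  x1, x2, x3, x4, x5, x6 ≥ 0.
At the optimum only phthalo blue, iron-oxide red are positive (phthalo green, kaolin, carbon black, barium sulfate = 0). Binding constraints: red component and blue component.
Solving gives x1 = 1.878, x5 = 1.309.
Hence cost = 17.38·1.878 + 2.41·1.309 = €35.7943.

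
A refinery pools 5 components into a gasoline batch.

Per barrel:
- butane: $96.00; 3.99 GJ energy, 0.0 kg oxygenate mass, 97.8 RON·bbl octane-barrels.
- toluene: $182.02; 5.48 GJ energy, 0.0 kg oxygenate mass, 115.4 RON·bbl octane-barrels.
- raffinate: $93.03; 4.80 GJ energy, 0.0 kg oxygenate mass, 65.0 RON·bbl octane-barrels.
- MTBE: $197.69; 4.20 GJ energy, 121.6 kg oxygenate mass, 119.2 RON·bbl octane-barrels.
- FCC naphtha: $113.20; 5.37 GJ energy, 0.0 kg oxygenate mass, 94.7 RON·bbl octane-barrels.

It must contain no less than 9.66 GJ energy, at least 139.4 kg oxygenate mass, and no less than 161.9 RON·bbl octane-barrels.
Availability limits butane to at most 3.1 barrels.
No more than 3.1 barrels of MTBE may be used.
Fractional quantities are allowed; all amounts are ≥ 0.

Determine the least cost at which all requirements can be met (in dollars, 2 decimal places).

Let x1 = barrels of butane, x2 = barrels of toluene, x3 = barrels of raffinate, x4 = barrels of MTBE, x5 = barrels of FCC naphtha.
Minimize 96x1 + 182.02x2 + 93.03x3 + 197.69x4 + 113.2x5 subject to:
  3.99x1 + 5.48x2 + 4.8x3 + 4.2x4 + 5.37x5 ≥ 9.66   (energy)
  121.6x4 ≥ 139.4   (oxygenate mass)
  97.8x1 + 115.4x2 + 65x3 + 119.2x4 + 94.7x5 ≥ 161.9   (octane-barrels)
  x1 ≤ 3.1
  x4 ≤ 3.1
  x1, x2, x3, x4, x5 ≥ 0.
The minimum-cost mix takes nothing from butane, toluene, FCC naphtha — only raffinate, MTBE. Binding constraints: energy and oxygenate mass.
Optimal quantities: raffinate = 1.00942 barrels, MTBE = 1.14638 barrels.
Cost = 93.03·1.00942 + 197.69·1.14638 = 320.5342.

$320.53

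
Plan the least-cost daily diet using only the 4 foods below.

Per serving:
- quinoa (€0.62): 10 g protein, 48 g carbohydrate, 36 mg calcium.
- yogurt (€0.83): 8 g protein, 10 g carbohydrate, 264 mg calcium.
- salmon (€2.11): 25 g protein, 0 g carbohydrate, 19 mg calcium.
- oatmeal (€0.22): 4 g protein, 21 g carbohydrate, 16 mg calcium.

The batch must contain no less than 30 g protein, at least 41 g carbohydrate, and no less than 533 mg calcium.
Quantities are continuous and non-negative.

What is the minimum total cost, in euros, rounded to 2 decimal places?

Let x1 = servings of quinoa, x2 = servings of yogurt, x3 = servings of salmon, x4 = servings of oatmeal.
min 0.62x1 + 0.83x2 + 2.11x3 + 0.22x4 s.t.:
  10x1 + 8x2 + 25x3 + 4x4 ≥ 30   (protein)
  48x1 + 10x2 + 21x4 ≥ 41   (carbohydrate)
  36x1 + 264x2 + 19x3 + 16x4 ≥ 533   (calcium)
  x1, x2, x3, x4 ≥ 0.
The minimum-cost mix takes nothing from quinoa, salmon — only yogurt, oatmeal. Binding constraints: protein and calcium.
So yogurt = 1.78 servings, oatmeal = 3.94 servings.
Cost = 0.83·1.78 + 0.22·3.94 = 2.3442.

€2.34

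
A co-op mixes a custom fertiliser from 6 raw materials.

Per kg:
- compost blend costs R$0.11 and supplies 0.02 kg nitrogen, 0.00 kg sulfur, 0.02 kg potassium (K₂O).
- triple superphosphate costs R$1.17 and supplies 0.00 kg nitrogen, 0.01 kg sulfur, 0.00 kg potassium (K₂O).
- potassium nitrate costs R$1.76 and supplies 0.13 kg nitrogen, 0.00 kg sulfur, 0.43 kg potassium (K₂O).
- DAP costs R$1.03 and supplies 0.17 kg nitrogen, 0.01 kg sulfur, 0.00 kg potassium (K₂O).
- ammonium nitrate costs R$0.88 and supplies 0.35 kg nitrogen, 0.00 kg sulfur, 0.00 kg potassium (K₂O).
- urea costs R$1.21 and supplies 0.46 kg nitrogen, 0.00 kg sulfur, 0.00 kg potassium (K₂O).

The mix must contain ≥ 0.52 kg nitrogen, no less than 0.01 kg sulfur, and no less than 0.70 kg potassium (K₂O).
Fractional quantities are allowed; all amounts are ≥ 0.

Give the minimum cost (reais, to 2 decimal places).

R$4.17

Let x1 = kg of compost blend, x2 = kg of triple superphosphate, x3 = kg of potassium nitrate, x4 = kg of DAP, x5 = kg of ammonium nitrate, x6 = kg of urea.
Minimize 0.11x1 + 1.17x2 + 1.76x3 + 1.03x4 + 0.88x5 + 1.21x6 subject to:
  0.02x1 + 0.13x3 + 0.17x4 + 0.35x5 + 0.46x6 ≥ 0.52   (nitrogen)
  0.01x2 + 0.01x4 ≥ 0.01   (sulfur)
  0.02x1 + 0.43x3 ≥ 0.7   (potassium (K₂O))
  x1, x2, x3, x4, x5, x6 ≥ 0.
At the optimum only compost blend, potassium nitrate, DAP are positive (triple superphosphate, ammonium nitrate, urea = 0). The nitrogen, sulfur, potassium (K₂O) requirements are met with equality.
Optimal quantities: compost blend = 9.917 kg, potassium nitrate = 1.167 kg, DAP = 1 kg.
Cost = 0.11·9.917 + 1.76·1.167 + 1.03·1 = 4.1748.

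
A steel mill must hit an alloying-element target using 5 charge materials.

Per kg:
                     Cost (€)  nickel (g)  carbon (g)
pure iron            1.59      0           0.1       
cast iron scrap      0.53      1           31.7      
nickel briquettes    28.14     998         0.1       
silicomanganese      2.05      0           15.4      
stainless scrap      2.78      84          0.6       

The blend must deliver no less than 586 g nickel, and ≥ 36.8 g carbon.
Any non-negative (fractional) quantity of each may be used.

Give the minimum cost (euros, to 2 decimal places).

Set it up as a linear program. Let x1 = kg of pure iron, x2 = kg of cast iron scrap, x3 = kg of nickel briquettes, x4 = kg of silicomanganese, x5 = kg of stainless scrap.
Minimise 1.59x1 + 0.53x2 + 28.14x3 + 2.05x4 + 2.78x5 s.t.:
  1x2 + 998x3 + 84x5 ≥ 586   (nickel)
  0.1x1 + 31.7x2 + 0.1x3 + 15.4x4 + 0.6x5 ≥ 36.8   (carbon)
  x1, x2, x3, x4, x5 ≥ 0.
The optimal basis is {cast iron scrap, nickel briquettes}; pure iron, silicomanganese, stainless scrap drop out. The nickel and carbon requirements are met with equality.
That vertex is x2 = 1.159, x3 = 0.586.
Hence cost = 0.53·1.159 + 28.14·0.586 = €17.1043.

€17.10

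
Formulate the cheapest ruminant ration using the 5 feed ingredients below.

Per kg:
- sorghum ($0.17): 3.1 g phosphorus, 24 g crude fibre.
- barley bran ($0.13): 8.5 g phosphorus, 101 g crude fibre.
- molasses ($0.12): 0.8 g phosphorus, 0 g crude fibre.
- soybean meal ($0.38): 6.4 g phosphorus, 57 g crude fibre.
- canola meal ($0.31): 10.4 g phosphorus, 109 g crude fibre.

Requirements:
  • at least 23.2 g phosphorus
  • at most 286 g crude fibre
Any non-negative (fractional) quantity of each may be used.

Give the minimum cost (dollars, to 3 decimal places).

$0.355

Let x1 = kg of sorghum, x2 = kg of barley bran, x3 = kg of molasses, x4 = kg of soybean meal, x5 = kg of canola meal.
Minimize 0.17x1 + 0.13x2 + 0.12x3 + 0.38x4 + 0.31x5 subject to:
  3.1x1 + 8.5x2 + 0.8x3 + 6.4x4 + 10.4x5 ≥ 23.2   (phosphorus)
  24x1 + 101x2 + 57x4 + 109x5 ≤ 286   (crude fibre)
  x1, x2, x3, x4, x5 ≥ 0.
The cheapest feasible vertex uses only barley bran; sorghum, molasses, soybean meal, canola meal are not used. There the phosphorus constraint is tight.
So barley bran = 2.729 kg.
Hence cost = 0.13·2.729 = $0.35477.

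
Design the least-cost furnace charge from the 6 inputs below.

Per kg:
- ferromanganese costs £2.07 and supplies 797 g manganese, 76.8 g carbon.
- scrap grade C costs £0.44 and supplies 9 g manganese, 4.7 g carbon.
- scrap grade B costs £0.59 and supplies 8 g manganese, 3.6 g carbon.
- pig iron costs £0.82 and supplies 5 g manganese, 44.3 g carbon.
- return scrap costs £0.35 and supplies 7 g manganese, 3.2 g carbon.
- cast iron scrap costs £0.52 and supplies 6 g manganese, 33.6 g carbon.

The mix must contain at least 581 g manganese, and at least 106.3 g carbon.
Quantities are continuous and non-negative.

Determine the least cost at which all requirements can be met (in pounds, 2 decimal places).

£2.28

Treat it as an LP. Let x1 = kg of ferromanganese, x2 = kg of scrap grade C, x3 = kg of scrap grade B, x4 = kg of pig iron, x5 = kg of return scrap, x6 = kg of cast iron scrap.
min 2.07x1 + 0.44x2 + 0.59x3 + 0.82x4 + 0.35x5 + 0.52x6 subject to:
  797x1 + 9x2 + 8x3 + 5x4 + 7x5 + 6x6 ≥ 581   (manganese)
  76.8x1 + 4.7x2 + 3.6x3 + 44.3x4 + 3.2x5 + 33.6x6 ≥ 106.3   (carbon)
  x1, x2, x3, x4, x5, x6 ≥ 0.
The minimum-cost mix takes nothing from scrap grade C, scrap grade B, pig iron, return scrap — only ferromanganese, cast iron scrap. The manganese and carbon requirements are met with equality.
That vertex is x1 = 0.7175, x6 = 1.524.
Total cost: 2.07·0.7175 + 0.52·1.524 = 2.2777.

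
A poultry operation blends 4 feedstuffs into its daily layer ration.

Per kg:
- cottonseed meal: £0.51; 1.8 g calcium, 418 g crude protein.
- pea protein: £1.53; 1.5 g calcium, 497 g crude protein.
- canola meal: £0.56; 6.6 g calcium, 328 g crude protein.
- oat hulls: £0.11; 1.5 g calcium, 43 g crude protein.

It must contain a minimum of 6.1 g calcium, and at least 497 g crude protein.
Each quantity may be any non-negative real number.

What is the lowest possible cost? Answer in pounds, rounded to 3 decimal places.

£0.728

This is a linear program. Let x1 = kg of cottonseed meal, x2 = kg of pea protein, x3 = kg of canola meal, x4 = kg of oat hulls.
Minimise 0.51x1 + 1.53x2 + 0.56x3 + 0.11x4 subject to:
  1.8x1 + 1.5x2 + 6.6x3 + 1.5x4 ≥ 6.1   (calcium)
  418x1 + 497x2 + 328x3 + 43x4 ≥ 497   (crude protein)
  x1, x2, x3, x4 ≥ 0.
At the optimum only cottonseed meal, canola meal are positive (pea protein, oat hulls = 0). There the calcium and crude protein constraints are tight.
Solving gives x1 = 0.59, x3 = 0.7633.
Objective = 0.51·0.59 + 0.56·0.7633 = 0.72835.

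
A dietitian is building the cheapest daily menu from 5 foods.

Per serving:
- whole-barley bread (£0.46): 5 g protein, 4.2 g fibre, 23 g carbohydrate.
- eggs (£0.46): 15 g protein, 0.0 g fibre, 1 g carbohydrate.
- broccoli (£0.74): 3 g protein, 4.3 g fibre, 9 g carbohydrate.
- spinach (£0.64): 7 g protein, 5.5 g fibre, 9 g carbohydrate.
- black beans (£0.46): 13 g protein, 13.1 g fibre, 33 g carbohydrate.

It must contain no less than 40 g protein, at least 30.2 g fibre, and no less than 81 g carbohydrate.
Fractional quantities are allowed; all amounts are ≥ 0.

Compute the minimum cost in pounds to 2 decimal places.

£1.38

This is a linear program. Let x1 = servings of whole-barley bread, x2 = servings of eggs, x3 = servings of broccoli, x4 = servings of spinach, x5 = servings of black beans.
min 0.46x1 + 0.46x2 + 0.74x3 + 0.64x4 + 0.46x5 s.t.:
  5x1 + 15x2 + 3x3 + 7x4 + 13x5 ≥ 40   (protein)
  4.2x1 + 4.3x3 + 5.5x4 + 13.1x5 ≥ 30.2   (fibre)
  23x1 + 1x2 + 9x3 + 9x4 + 33x5 ≥ 81   (carbohydrate)
  x1, x2, x3, x4, x5 ≥ 0.
The optimal basis is {eggs, black beans}; whole-barley bread, broccoli, spinach drop out. There the protein and carbohydrate constraints are tight.
Optimal quantities: eggs = 0.5539 servings, black beans = 2.438 servings.
Cost = 0.46·0.5539 + 0.46·2.438 = 1.3763.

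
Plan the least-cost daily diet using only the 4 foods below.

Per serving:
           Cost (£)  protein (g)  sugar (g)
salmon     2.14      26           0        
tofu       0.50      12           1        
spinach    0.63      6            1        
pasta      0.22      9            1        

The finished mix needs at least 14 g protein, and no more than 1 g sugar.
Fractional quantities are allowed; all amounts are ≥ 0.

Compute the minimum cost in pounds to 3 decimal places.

£0.632

Let x1 = servings of salmon, x2 = servings of tofu, x3 = servings of spinach, x4 = servings of pasta.
Minimise 2.14x1 + 0.5x2 + 0.63x3 + 0.22x4 with:
  26x1 + 12x2 + 6x3 + 9x4 ≥ 14   (protein)
  1x2 + 1x3 + 1x4 ≤ 1   (sugar)
  x1, x2, x3, x4 ≥ 0.
The minimum-cost mix takes nothing from tofu, spinach — only salmon, pasta. There the protein and sugar constraints are tight.
So salmon = 0.1923 servings, pasta = 1 serving.
Objective = 2.14·0.1923 + 0.22·1 = 0.63152.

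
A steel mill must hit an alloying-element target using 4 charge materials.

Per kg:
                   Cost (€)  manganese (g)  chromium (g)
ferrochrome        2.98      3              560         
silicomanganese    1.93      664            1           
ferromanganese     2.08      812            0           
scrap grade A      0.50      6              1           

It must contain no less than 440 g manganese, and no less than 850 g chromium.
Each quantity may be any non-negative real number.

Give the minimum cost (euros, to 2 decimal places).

Let x1 = kg of ferrochrome, x2 = kg of silicomanganese, x3 = kg of ferromanganese, x4 = kg of scrap grade A.
min 2.98x1 + 1.93x2 + 2.08x3 + 0.5x4 subject to:
  3x1 + 664x2 + 812x3 + 6x4 ≥ 440   (manganese)
  560x1 + 1x2 + 1x4 ≥ 850   (chromium)
  x1, x2, x3, x4 ≥ 0.
At the optimum only ferrochrome, ferromanganese are positive (silicomanganese, scrap grade A = 0). The manganese and chromium requirements are met with equality.
So ferrochrome = 1.518 kg, ferromanganese = 0.5363 kg.
Total cost: 2.98·1.518 + 2.08·0.5363 = 5.6391.

€5.64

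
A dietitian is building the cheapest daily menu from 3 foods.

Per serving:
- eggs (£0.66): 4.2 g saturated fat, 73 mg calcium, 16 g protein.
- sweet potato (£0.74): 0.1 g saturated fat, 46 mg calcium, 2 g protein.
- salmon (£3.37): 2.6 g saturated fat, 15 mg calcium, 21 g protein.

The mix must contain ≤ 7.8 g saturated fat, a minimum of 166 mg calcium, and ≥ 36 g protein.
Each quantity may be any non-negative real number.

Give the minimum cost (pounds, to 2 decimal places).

Let x1 = servings of eggs, x2 = servings of sweet potato, x3 = servings of salmon.
Minimise 0.66x1 + 0.74x2 + 3.37x3 subject to:
  4.2x1 + 0.1x2 + 2.6x3 ≤ 7.8   (saturated fat)
  73x1 + 46x2 + 15x3 ≥ 166   (calcium)
  16x1 + 2x2 + 21x3 ≥ 36   (protein)
  x1, x2, x3 ≥ 0.
The optimal mix uses every input. Binding constraints: saturated fat, calcium, protein.
Optimal quantities: eggs = 1.571 servings, sweet potato = 0.9767 servings, salmon = 0.424 servings.
Total cost: 0.66·1.571 + 0.74·0.9767 + 3.37·0.424 = 3.1885.

£3.19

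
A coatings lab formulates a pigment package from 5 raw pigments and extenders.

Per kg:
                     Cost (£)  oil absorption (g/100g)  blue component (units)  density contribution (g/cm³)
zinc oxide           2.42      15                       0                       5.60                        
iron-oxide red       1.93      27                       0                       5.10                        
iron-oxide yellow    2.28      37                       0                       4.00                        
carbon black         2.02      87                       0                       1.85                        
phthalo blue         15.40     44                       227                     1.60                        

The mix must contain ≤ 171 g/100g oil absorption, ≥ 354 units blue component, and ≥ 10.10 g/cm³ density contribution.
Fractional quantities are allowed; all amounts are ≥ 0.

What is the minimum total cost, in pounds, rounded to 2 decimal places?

£26.89

Let x1 = kg of zinc oxide, x2 = kg of iron-oxide red, x3 = kg of iron-oxide yellow, x4 = kg of carbon black, x5 = kg of phthalo blue.
Minimize 2.42x1 + 1.93x2 + 2.28x3 + 2.02x4 + 15.4x5 s.t.:
  15x1 + 27x2 + 37x3 + 87x4 + 44x5 ≤ 171   (oil absorption)
  227x5 ≥ 354   (blue component)
  5.6x1 + 5.1x2 + 4x3 + 1.85x4 + 1.6x5 ≥ 10.1   (density contribution)
  x1, x2, x3, x4, x5 ≥ 0.
The cheapest feasible vertex uses only iron-oxide red, phthalo blue; zinc oxide, iron-oxide yellow, carbon black are not used. The blue component and density contribution requirements are met with equality.
Solving gives x2 = 1.491, x5 = 1.559.
Total cost: 1.93·1.491 + 15.4·1.559 = 26.8862.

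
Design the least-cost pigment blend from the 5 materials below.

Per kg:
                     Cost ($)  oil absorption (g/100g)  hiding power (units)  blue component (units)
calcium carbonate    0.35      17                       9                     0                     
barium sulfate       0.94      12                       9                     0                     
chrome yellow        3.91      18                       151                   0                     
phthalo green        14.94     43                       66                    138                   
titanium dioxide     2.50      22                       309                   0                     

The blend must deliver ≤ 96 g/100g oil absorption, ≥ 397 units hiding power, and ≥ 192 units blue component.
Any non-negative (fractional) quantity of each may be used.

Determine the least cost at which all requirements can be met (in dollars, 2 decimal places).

Let x1 = kg of calcium carbonate, x2 = kg of barium sulfate, x3 = kg of chrome yellow, x4 = kg of phthalo green, x5 = kg of titanium dioxide.
Minimize 0.35x1 + 0.94x2 + 3.91x3 + 14.94x4 + 2.5x5 with:
  17x1 + 12x2 + 18x3 + 43x4 + 22x5 ≤ 96   (oil absorption)
  9x1 + 9x2 + 151x3 + 66x4 + 309x5 ≥ 397   (hiding power)
  138x4 ≥ 192   (blue component)
  x1, x2, x3, x4, x5 ≥ 0.
The minimum-cost mix takes nothing from calcium carbonate, barium sulfate, chrome yellow — only phthalo green, titanium dioxide. The hiding power and blue component requirements are met with equality.
So phthalo green = 1.3913 kg, titanium dioxide = 0.98762 kg.
Cost = 14.94·1.3913 + 2.5·0.98762 = 23.2551.

$23.26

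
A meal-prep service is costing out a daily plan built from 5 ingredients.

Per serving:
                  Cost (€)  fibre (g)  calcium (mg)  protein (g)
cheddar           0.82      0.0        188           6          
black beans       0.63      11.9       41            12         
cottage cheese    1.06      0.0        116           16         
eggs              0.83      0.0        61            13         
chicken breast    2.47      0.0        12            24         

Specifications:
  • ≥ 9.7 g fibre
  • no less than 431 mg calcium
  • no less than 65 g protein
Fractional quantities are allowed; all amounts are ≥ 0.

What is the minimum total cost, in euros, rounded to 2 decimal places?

€4.04

Treat it as an LP. Let x1 = servings of cheddar, x2 = servings of black beans, x3 = servings of cottage cheese, x4 = servings of eggs, x5 = servings of chicken breast.
min 0.82x1 + 0.63x2 + 1.06x3 + 0.83x4 + 2.47x5 with:
  11.9x2 ≥ 9.7   (fibre)
  188x1 + 41x2 + 116x3 + 61x4 + 12x5 ≥ 431   (calcium)
  6x1 + 12x2 + 16x3 + 13x4 + 24x5 ≥ 65   (protein)
  x1, x2, x3, x4, x5 ≥ 0.
At the optimum only cheddar, black beans are positive (cottage cheese, eggs, chicken breast = 0). The calcium and protein requirements are met with equality.
So cheddar = 1.247 servings, black beans = 4.793 servings.
Hence cost = 0.82·1.247 + 0.63·4.793 = €4.0421.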